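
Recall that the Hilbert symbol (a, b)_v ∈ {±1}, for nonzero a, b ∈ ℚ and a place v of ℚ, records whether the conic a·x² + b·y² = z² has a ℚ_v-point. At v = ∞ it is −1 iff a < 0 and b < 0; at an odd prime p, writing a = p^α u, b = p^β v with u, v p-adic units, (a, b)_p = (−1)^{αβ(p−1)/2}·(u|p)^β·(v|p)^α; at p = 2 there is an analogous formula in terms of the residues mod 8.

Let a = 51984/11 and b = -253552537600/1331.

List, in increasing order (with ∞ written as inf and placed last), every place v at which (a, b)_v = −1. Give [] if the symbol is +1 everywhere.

[2, 11]

(a, b) ≡ (11, -209) mod (ℚ^×)²; places V = {2, 3, 5, 11, 19, ∞}.
(a,b)_2: α=4, β=12; u≡3, v≡7 (mod 8); ε(u)ε(v)=1·1, αω(v)=4·0, βω(u)=12·1; sum ≡ 1  ⇒  -1.
(a,b)_11: α=-1, u≡9; β=-3, v≡1 (mod 11); (9|11)=+1, (1|11)=+1; sign (−1)^1·+1^-3·+1^-1 = -1.
(a,b)_5: α=0, u≡4; β=2, v≡1 (mod 5); (4|5)=+1, (1|5)=+1; sign (−1)^0·+1^2·+1^0 = +1.
(a,b)_3: α=2, u≡2; β=0, v≡1 (mod 3); (2|3)=-1, (1|3)=+1; sign (−1)^0·-1^0·+1^2 = +1.
(a,b)_∞: sgn(11)=+, sgn(-209)=−, so +1.
(a,b)_19: α=2, u≡1; β=5, v≡10 (mod 19); (1|19)=+1, (10|19)=-1; sign (−1)^0·+1^5·-1^2 = +1.
Ram(11, -209) = {2, 11}; no ℚ_2-point on the conic.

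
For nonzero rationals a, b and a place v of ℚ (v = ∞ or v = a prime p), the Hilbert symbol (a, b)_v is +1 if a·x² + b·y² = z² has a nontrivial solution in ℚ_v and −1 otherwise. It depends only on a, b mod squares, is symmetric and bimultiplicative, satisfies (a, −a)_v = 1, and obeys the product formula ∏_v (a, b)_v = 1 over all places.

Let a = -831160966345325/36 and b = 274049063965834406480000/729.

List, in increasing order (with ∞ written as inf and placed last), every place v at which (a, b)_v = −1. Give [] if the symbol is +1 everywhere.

[2, 11, 19, 29]

(a, b) ≡ (-7733, 36482) mod (ℚ^×)²; places V = {2, 3, 5, 7, 11, 17, 19, 29, 37, ∞}.
(a,b)_∞: sgn(-7733)=−, sgn(36482)=+, so +1.
(a,b)_3: α=-2, u≡1; β=-6, v≡2 (mod 3); (1|3)=+1, (2|3)=-1; sign (−1)^0·+1^-6·-1^-2 = +1.
(a,b)_11: α=1, u≡4; β=2, v≡2 (mod 11); (4|11)=+1, (2|11)=-1; sign (−1)^0·+1^2·-1^1 = -1.
(a,b)_5: α=2, u≡2; β=4, v≡2 (mod 5); (2|5)=-1, (2|5)=-1; sign (−1)^0·-1^4·-1^2 = +1.
(a,b)_37: α=1, u≡15; β=1, v≡8 (mod 37); (15|37)=-1, (8|37)=-1; sign (−1)^0·-1^1·-1^1 = +1.
(a,b)_19: α=3, u≡17; β=4, v≡15 (mod 19); (17|19)=+1, (15|19)=-1; sign (−1)^0·+1^4·-1^3 = -1.
(a,b)_2: α=-2, β=7; u≡3, v≡1 (mod 8); ε(u)ε(v)=1·0, αω(v)=-2·0, βω(u)=7·1; sum ≡ 1  ⇒  -1.
(a,b)_17: α=2, u≡15; β=3, v≡13 (mod 17); (15|17)=+1, (13|17)=+1; sign (−1)^0·+1^3·+1^2 = +1.
(a,b)_29: α=2, u≡15; β=3, v≡21 (mod 29); (15|29)=-1, (21|29)=-1; sign (−1)^0·-1^3·-1^2 = -1.
(a,b)_7: α=2, u≡1; β=2, v≡3 (mod 7); (1|7)=+1, (3|7)=-1; sign (−1)^0·+1^2·-1^2 = +1.
Ram(-7733, 36482) = {2, 11, 19, 29}; no ℚ_2-point on the conic.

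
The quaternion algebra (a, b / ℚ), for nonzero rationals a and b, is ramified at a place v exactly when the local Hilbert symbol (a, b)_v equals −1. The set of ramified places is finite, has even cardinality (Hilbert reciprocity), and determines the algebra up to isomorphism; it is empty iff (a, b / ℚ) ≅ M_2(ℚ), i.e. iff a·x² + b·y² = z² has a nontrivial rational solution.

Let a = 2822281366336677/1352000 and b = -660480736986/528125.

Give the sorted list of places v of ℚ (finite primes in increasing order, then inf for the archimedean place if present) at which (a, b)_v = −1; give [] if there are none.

[5, 23]

(a, b) ≡ (1785, -11730) mod (ℚ^×)²; places V = {2, 3, 5, 7, 13, 17, 23, 47, ∞}.
(a,b)_17: α=5, u≡7; β=3, v≡5 (mod 17); (7|17)=-1, (5|17)=-1; sign (−1)^0·-1^3·-1^5 = +1.
(a,b)_5: α=-3, u≡2; β=-5, v≡1 (mod 5); (2|5)=-1, (1|5)=+1; sign (−1)^0·-1^-5·+1^-3 = -1.
(a,b)_13: α=-2, u≡10; β=-2, v≡12 (mod 13); (10|13)=+1, (12|13)=+1; sign (−1)^0·+1^-2·+1^-2 = +1.
(a,b)_7: α=1, u≡6; β=2, v≡4 (mod 7); (6|7)=-1, (4|7)=+1; sign (−1)^0·-1^2·+1^1 = +1.
(a,b)_3: α=5, u≡1; β=3, v≡2 (mod 3); (1|3)=+1, (2|3)=-1; sign (−1)^1·+1^3·-1^5 = +1.
(a,b)_∞: sgn(1785)=+, sgn(-11730)=−, so +1.
(a,b)_2: α=-6, β=1; u≡1, v≡7 (mod 8); ε(u)ε(v)=0·1, αω(v)=-6·0, βω(u)=1·0; sum ≡ 0  ⇒  +1.
(a,b)_47: α=2, u≡44; β=2, v≡11 (mod 47); (44|47)=-1, (11|47)=-1; sign (−1)^0·-1^2·-1^2 = +1.
(a,b)_23: α=2, u≡10; β=1, v≡14 (mod 23); (10|23)=-1, (14|23)=-1; sign (−1)^0·-1^1·-1^2 = -1.
Ram(1785, -11730) = {5, 23}; no ℚ_5-point on the conic.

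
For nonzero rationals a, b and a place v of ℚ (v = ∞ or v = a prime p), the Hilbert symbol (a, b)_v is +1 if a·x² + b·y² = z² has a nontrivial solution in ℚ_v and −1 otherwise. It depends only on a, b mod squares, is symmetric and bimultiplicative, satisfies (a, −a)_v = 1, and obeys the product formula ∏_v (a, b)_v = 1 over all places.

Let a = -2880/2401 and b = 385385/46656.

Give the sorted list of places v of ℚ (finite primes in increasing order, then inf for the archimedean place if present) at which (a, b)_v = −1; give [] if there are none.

Mod squares: a ≡ -5, b ≡ 65. Check v ∈ {∞, 2, 3, 5, 7, 11, 13}.
v=5: a=5^1·(≡4), b=5^1·(≡2) mod 5; (4|5)=+1, (2|5)=-1; (−1)^{1·1·2}·(+1)^1·(-1)^1 = -1.
v=13: a=13^0·(≡5), b=13^1·(≡8) mod 13; (5|13)=-1, (8|13)=-1; (−1)^{0·1·6}·(-1)^1·(-1)^0 = -1.
v=∞: -5 < 0 and 65 > 0  ⇒  (a,b)_∞ = +1.
v=7: a=7^-4·(≡4), b=7^2·(≡4) mod 7; (4|7)=+1, (4|7)=+1; (−1)^{-4·2·3}·(+1)^2·(+1)^-4 = +1.
v=2: v_2(a)=6, v_2(b)=-6; units ≡ 3, 1 (mod 8); ε·ε+αω+βω = 1·0+6·0+-6·1 ≡ 0  ⇒  (a,b)_2 = +1.
v=3: a=3^2·(≡1), b=3^-6·(≡2) mod 3; (1|3)=+1, (2|3)=-1; (−1)^{2·-6·1}·(+1)^-6·(-1)^2 = +1.
v=11: a=11^0·(≡8), b=11^2·(≡10) mod 11; (8|11)=-1, (10|11)=-1; (−1)^{0·2·5}·(-1)^2·(-1)^0 = +1.
|Ram(-5, 65)| = 2, even; anisotropic at {5, 13}.

[5, 13]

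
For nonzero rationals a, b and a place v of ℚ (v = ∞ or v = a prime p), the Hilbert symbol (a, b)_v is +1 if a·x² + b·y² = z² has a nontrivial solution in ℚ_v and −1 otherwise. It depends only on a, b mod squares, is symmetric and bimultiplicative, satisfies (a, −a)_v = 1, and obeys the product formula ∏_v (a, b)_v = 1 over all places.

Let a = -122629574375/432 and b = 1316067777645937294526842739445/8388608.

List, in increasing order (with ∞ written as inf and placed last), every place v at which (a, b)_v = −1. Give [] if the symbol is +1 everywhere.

[2, 5, 19, 31]

Mod squares: a ≡ -245157, b ≡ 95824410. Check v ∈ {∞, 2, 3, 5, 7, 11, 13, 17, 19, 23, 29, 31}.
v=3: a=3^-3·(≡1), b=3^3·(≡2) mod 3; (1|3)=+1, (2|3)=-1; (−1)^{-3·3·1}·(+1)^3·(-1)^-3 = +1.
v=5: a=5^4·(≡3), b=5^1·(≡3) mod 5; (3|5)=-1, (3|5)=-1; (−1)^{4·1·2}·(-1)^1·(-1)^4 = -1.
v=13: a=13^0·(≡10), b=13^2·(≡5) mod 13; (10|13)=+1, (5|13)=-1; (−1)^{0·2·6}·(+1)^2·(-1)^0 = +1.
v=29: a=29^0·(≡9), b=29^1·(≡25) mod 29; (9|29)=+1, (25|29)=+1; (−1)^{0·1·14}·(+1)^1·(+1)^0 = +1.
v=7: a=7^4·(≡1), b=7^2·(≡3) mod 7; (1|7)=+1, (3|7)=-1; (−1)^{4·2·3}·(+1)^2·(-1)^4 = +1.
v=31: a=31^0·(≡12), b=31^1·(≡1) mod 31; (12|31)=-1, (1|31)=+1; (−1)^{0·1·15}·(-1)^1·(+1)^0 = -1.
v=17: a=17^1·(≡3), b=17^5·(≡3) mod 17; (3|17)=-1, (3|17)=-1; (−1)^{1·5·8}·(-1)^5·(-1)^1 = +1.
v=23: a=23^1·(≡1), b=23^4·(≡9) mod 23; (1|23)=+1, (9|23)=+1; (−1)^{1·4·11}·(+1)^4·(+1)^1 = +1.
v=19: a=19^1·(≡7), b=19^5·(≡1) mod 19; (7|19)=+1, (1|19)=+1; (−1)^{1·5·9}·(+1)^5·(+1)^1 = -1.
v=11: a=11^1·(≡8), b=11^3·(≡5) mod 11; (8|11)=-1, (5|11)=+1; (−1)^{1·3·5}·(-1)^3·(+1)^1 = +1.
v=2: v_2(a)=-4, v_2(b)=-23; units ≡ 3, 5 (mod 8); ε·ε+αω+βω = 1·0+-4·1+-23·1 ≡ 1  ⇒  (a,b)_2 = -1.
v=∞: -245157 < 0 and 95824410 > 0  ⇒  (a,b)_∞ = +1.
Ram(-245157, 95824410) = {2, 5, 19, 31}; no ℚ_2-point on the conic.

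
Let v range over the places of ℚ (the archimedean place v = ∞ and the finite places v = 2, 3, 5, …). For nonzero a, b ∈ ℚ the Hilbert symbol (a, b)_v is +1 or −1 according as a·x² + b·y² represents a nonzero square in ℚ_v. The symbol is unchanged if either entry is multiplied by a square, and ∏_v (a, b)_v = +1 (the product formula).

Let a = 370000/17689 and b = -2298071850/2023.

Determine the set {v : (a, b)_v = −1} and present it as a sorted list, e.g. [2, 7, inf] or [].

[2, 31]

(a, b) ≡ (37, -1302) mod (ℚ^×)²; places V = {2, 3, 5, 7, 17, 19, 31, 37, ∞}.
(a,b)_5: α=4, u≡3; β=2, v≡2 (mod 5); (3|5)=-1, (2|5)=-1; sign (−1)^0·-1^2·-1^4 = +1.
(a,b)_2: α=4, β=1; u≡5, v≡5 (mod 8); ε(u)ε(v)=0·0, αω(v)=4·1, βω(u)=1·1; sum ≡ 1  ⇒  -1.
(a,b)_37: α=1, u≡28; β=2, v≡9 (mod 37); (28|37)=+1, (9|37)=+1; sign (−1)^0·+1^2·+1^1 = +1.
(a,b)_∞: sgn(37)=+, sgn(-1302)=−, so +1.
(a,b)_19: α=-2, u≡15; β=2, v≡9 (mod 19); (15|19)=-1, (9|19)=+1; sign (−1)^0·-1^2·+1^-2 = +1.
(a,b)_3: α=0, u≡1; β=1, v≡1 (mod 3); (1|3)=+1, (1|3)=+1; sign (−1)^0·+1^1·+1^0 = +1.
(a,b)_31: α=0, u≡22; β=1, v≡16 (mod 31); (22|31)=-1, (16|31)=+1; sign (−1)^0·-1^1·+1^0 = -1.
(a,b)_7: α=-2, u≡2; β=-1, v≡5 (mod 7); (2|7)=+1, (5|7)=-1; sign (−1)^0·+1^-1·-1^-2 = +1.
(a,b)_17: α=0, u≡7; β=-2, v≡12 (mod 17); (7|17)=-1, (12|17)=-1; sign (−1)^0·-1^-2·-1^0 = +1.
(37, -1302 / ℚ) ramifies at {2, 31}: a division algebra.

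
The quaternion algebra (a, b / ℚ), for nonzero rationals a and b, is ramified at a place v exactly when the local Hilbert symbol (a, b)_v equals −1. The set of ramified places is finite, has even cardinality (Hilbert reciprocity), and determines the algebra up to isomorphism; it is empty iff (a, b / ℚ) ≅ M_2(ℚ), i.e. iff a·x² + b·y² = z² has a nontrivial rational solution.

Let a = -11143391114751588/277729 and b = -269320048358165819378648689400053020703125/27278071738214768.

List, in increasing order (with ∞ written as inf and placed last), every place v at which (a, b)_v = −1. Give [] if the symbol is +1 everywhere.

[7, 11, 23, inf]

Mod squares: a ≡ -162393, b ≡ -851. Check v ∈ {∞, 2, 3, 5, 7, 11, 17, 19, 23, 31, 37}.
v=∞: -162393 < 0 and -851 < 0  ⇒  (a,b)_∞ = -1.
v=23: a=23^0·(≡19), b=23^-1·(≡16) mod 23; (19|23)=-1, (16|23)=+1; (−1)^{0·-1·11}·(-1)^-1·(+1)^0 = -1.
v=31: a=31^-2·(≡7), b=31^-6·(≡21) mod 31; (7|31)=+1, (21|31)=-1; (−1)^{-2·-6·15}·(+1)^-6·(-1)^-2 = +1.
v=7: a=7^5·(≡6), b=7^14·(≡3) mod 7; (6|7)=-1, (3|7)=-1; (−1)^{5·14·3}·(-1)^14·(-1)^5 = -1.
v=37: a=37^1·(≡35), b=37^3·(≡8) mod 37; (35|37)=-1, (8|37)=-1; (−1)^{1·3·18}·(-1)^3·(-1)^1 = +1.
v=3: a=3^11·(≡1), b=3^22·(≡1) mod 3; (1|3)=+1, (1|3)=+1; (−1)^{11·22·1}·(+1)^22·(+1)^11 = +1.
v=19: a=19^1·(≡10), b=19^2·(≡4) mod 19; (10|19)=-1, (4|19)=+1; (−1)^{1·2·9}·(-1)^2·(+1)^1 = +1.
v=11: a=11^3·(≡10), b=11^6·(≡7) mod 11; (10|11)=-1, (7|11)=-1; (−1)^{3·6·5}·(-1)^6·(-1)^3 = -1.
v=17: a=17^-2·(≡16), b=17^-4·(≡4) mod 17; (16|17)=+1, (4|17)=+1; (−1)^{-2·-4·8}·(+1)^-4·(+1)^-2 = +1.
v=2: v_2(a)=2, v_2(b)=-4; units ≡ 7, 5 (mod 8); ε·ε+αω+βω = 1·0+2·1+-4·0 ≡ 0  ⇒  (a,b)_2 = +1.
v=5: a=5^0·(≡3), b=5^8·(≡4) mod 5; (3|5)=-1, (4|5)=+1; (−1)^{0·8·2}·(-1)^8·(+1)^0 = +1.
(-162393, -851 / ℚ) ramifies at {7, 11, 23, ∞}: a division algebra.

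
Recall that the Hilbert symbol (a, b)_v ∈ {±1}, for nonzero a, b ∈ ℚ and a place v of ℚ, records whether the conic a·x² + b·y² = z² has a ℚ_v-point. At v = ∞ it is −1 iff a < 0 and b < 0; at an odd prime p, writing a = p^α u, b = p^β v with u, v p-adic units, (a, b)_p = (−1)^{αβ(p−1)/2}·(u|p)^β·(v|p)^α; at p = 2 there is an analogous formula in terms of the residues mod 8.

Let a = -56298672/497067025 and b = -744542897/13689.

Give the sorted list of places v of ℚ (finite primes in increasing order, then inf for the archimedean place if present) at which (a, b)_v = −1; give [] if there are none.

Mod squares: a ≡ -3, b ≡ -1073. Check v ∈ {∞, 2, 3, 5, 7, 13, 17, 19, 29, 37}.
v=17: a=17^0·(≡11), b=17^2·(≡15) mod 17; (11|17)=-1, (15|17)=+1; (−1)^{0·2·8}·(-1)^2·(+1)^0 = +1.
v=5: a=5^-2·(≡3), b=5^0·(≡2) mod 5; (3|5)=-1, (2|5)=-1; (−1)^{-2·0·2}·(-1)^0·(-1)^-2 = +1.
v=29: a=29^0·(≡2), b=29^1·(≡10) mod 29; (2|29)=-1, (10|29)=-1; (−1)^{0·1·14}·(-1)^1·(-1)^0 = -1.
v=7: a=7^-6·(≡1), b=7^4·(≡6) mod 7; (1|7)=+1, (6|7)=-1; (−1)^{-6·4·3}·(+1)^4·(-1)^-6 = +1.
v=19: a=19^4·(≡17), b=19^0·(≡10) mod 19; (17|19)=+1, (10|19)=-1; (−1)^{4·0·9}·(+1)^0·(-1)^4 = +1.
v=13: a=13^-2·(≡12), b=13^-2·(≡2) mod 13; (12|13)=+1, (2|13)=-1; (−1)^{-2·-2·6}·(+1)^-2·(-1)^-2 = +1.
v=2: v_2(a)=4, v_2(b)=0; units ≡ 5, 7 (mod 8); ε·ε+αω+βω = 0·1+4·0+0·1 ≡ 0  ⇒  (a,b)_2 = +1.
v=37: a=37^0·(≡9), b=37^1·(≡35) mod 37; (9|37)=+1, (35|37)=-1; (−1)^{0·1·18}·(+1)^1·(-1)^0 = +1.
v=∞: -3 < 0 and -1073 < 0  ⇒  (a,b)_∞ = -1.
v=3: a=3^3·(≡2), b=3^-4·(≡1) mod 3; (2|3)=-1, (1|3)=+1; (−1)^{3·-4·1}·(-1)^-4·(+1)^3 = +1.
(-3, -1073 / ℚ) ramifies at {29, ∞}: a division algebra.

[29, inf]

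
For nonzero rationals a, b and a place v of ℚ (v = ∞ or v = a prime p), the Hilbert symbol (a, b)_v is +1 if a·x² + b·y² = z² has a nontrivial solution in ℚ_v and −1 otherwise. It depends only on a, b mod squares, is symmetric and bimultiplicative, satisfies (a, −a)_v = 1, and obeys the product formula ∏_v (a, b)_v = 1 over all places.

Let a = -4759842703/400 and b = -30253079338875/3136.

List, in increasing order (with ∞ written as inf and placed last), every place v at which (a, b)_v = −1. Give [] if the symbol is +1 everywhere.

[5, 29, 41, 43, 47, inf]

(a, b) ≡ (-802807, -372460195) mod (ℚ^×)²; places V = {2, 3, 5, 7, 11, 19, 29, 31, 41, 43, 47, ∞}.
(a,b)_19: α=1, u≡3; β=2, v≡9 (mod 19); (3|19)=-1, (9|19)=+1; sign (−1)^0·-1^2·+1^1 = +1.
(a,b)_11: α=2, u≡2; β=0, v≡3 (mod 11); (2|11)=-1, (3|11)=+1; sign (−1)^0·-1^0·+1^2 = +1.
(a,b)_43: α=0, u≡22; β=1, v≡8 (mod 43); (22|43)=-1, (8|43)=-1; sign (−1)^0·-1^1·-1^0 = -1.
(a,b)_5: α=-2, u≡2; β=3, v≡4 (mod 5); (2|5)=-1, (4|5)=+1; sign (−1)^0·-1^3·+1^-2 = -1.
(a,b)_∞: sgn(-802807)=−, sgn(-372460195)=−, so -1.
(a,b)_3: α=0, u≡2; β=2, v≡2 (mod 3); (2|3)=-1, (2|3)=-1; sign (−1)^0·-1^2·-1^0 = +1.
(a,b)_29: α=1, u≡3; β=1, v≡22 (mod 29); (3|29)=-1, (22|29)=+1; sign (−1)^0·-1^1·+1^1 = -1.
(a,b)_31: α=1, u≡1; β=1, v≡11 (mod 31); (1|31)=+1, (11|31)=-1; sign (−1)^1·+1^1·-1^1 = +1.
(a,b)_2: α=-4, β=-6; u≡1, v≡5 (mod 8); ε(u)ε(v)=0·0, αω(v)=-4·1, βω(u)=-6·0; sum ≡ 0  ⇒  +1.
(a,b)_7: α=2, u≡4; β=-2, v≡6 (mod 7); (4|7)=+1, (6|7)=-1; sign (−1)^0·+1^-2·-1^2 = +1.
(a,b)_41: α=0, u≡6; β=1, v≡36 (mod 41); (6|41)=-1, (36|41)=+1; sign (−1)^0·-1^1·+1^0 = -1.
(a,b)_47: α=1, u≡2; β=1, v≡14 (mod 47); (2|47)=+1, (14|47)=+1; sign (−1)^1·+1^1·+1^1 = -1.
Ram(-802807, -372460195) = {5, 29, 41, 43, 47, ∞}; no ℚ_5-point on the conic.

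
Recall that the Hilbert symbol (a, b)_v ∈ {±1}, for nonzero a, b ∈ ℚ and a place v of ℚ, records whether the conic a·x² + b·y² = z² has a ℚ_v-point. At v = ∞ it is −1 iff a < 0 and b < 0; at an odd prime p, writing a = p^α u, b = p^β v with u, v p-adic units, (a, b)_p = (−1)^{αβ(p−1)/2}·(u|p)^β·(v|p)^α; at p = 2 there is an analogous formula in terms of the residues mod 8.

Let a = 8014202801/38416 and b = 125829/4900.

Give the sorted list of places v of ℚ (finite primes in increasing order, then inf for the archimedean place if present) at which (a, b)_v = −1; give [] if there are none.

[11, 41]

Mod squares: a ≡ 41, b ≡ 13981. Check v ∈ {∞, 2, 3, 5, 7, 11, 31, 41}.
v=11: a=11^2·(≡6), b=11^1·(≡2) mod 11; (6|11)=-1, (2|11)=-1; (−1)^{2·1·5}·(-1)^1·(-1)^2 = -1.
v=7: a=7^-4·(≡5), b=7^-2·(≡2) mod 7; (5|7)=-1, (2|7)=+1; (−1)^{-4·-2·3}·(-1)^-2·(+1)^-4 = +1.
v=31: a=31^2·(≡1), b=31^1·(≡30) mod 31; (1|31)=+1, (30|31)=-1; (−1)^{2·1·15}·(+1)^1·(-1)^2 = +1.
v=41: a=41^3·(≡36), b=41^1·(≡29) mod 41; (36|41)=+1, (29|41)=-1; (−1)^{3·1·20}·(+1)^1·(-1)^3 = -1.
v=5: a=5^0·(≡1), b=5^-2·(≡4) mod 5; (1|5)=+1, (4|5)=+1; (−1)^{0·-2·2}·(+1)^-2·(+1)^0 = +1.
v=2: v_2(a)=-4, v_2(b)=-2; units ≡ 1, 5 (mod 8); ε·ε+αω+βω = 0·0+-4·1+-2·0 ≡ 0  ⇒  (a,b)_2 = +1.
v=∞: 41 > 0 and 13981 > 0  ⇒  (a,b)_∞ = +1.
v=3: a=3^0·(≡2), b=3^2·(≡1) mod 3; (2|3)=-1, (1|3)=+1; (−1)^{0·2·1}·(-1)^2·(+1)^0 = +1.
|Ram(41, 13981)| = 2, even; anisotropic at {11, 41}.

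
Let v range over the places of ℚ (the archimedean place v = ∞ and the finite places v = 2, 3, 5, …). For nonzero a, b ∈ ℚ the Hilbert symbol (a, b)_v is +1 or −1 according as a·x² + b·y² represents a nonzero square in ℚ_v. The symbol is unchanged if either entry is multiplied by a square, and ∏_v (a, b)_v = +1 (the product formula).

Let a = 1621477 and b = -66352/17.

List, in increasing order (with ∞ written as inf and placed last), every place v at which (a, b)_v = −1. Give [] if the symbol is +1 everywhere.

[17, 23]

Mod squares: a ≡ 1621477, b ≡ -70499. Check v ∈ {∞, 2, 11, 13, 17, 23, 29}.
v=13: a=13^1·(≡7), b=13^1·(≡11) mod 13; (7|13)=-1, (11|13)=-1; (−1)^{1·1·6}·(-1)^1·(-1)^1 = +1.
v=∞: 1621477 > 0 and -70499 < 0  ⇒  (a,b)_∞ = +1.
v=17: a=17^1·(≡11), b=17^-1·(≡16) mod 17; (11|17)=-1, (16|17)=+1; (−1)^{1·-1·8}·(-1)^-1·(+1)^1 = -1.
v=11: a=11^1·(≡7), b=11^1·(≡3) mod 11; (7|11)=-1, (3|11)=+1; (−1)^{1·1·5}·(-1)^1·(+1)^1 = +1.
v=2: v_2(a)=0, v_2(b)=4; units ≡ 5, 5 (mod 8); ε·ε+αω+βω = 0·0+0·1+4·1 ≡ 0  ⇒  (a,b)_2 = +1.
v=29: a=29^1·(≡1), b=29^1·(≡7) mod 29; (1|29)=+1, (7|29)=+1; (−1)^{1·1·14}·(+1)^1·(+1)^1 = +1.
v=23: a=23^1·(≡4), b=23^0·(≡11) mod 23; (4|23)=+1, (11|23)=-1; (−1)^{1·0·11}·(+1)^0·(-1)^1 = -1.
(1621477, -70499 / ℚ) ramifies at {17, 23}: a division algebra.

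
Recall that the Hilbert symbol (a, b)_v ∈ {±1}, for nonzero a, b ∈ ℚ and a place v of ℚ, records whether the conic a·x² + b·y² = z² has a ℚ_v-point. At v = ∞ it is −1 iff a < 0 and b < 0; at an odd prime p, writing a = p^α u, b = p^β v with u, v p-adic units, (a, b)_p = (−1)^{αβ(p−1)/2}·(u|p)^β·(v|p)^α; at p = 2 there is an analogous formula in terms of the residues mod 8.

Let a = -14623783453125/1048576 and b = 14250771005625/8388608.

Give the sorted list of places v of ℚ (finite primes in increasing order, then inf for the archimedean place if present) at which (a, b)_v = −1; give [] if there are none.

Mod squares: a ≡ -196581, b ≡ 5698. Check v ∈ {∞, 2, 3, 5, 7, 11, 23, 37, 41}.
v=41: a=41^0·(≡34), b=41^2·(≡2) mod 41; (34|41)=-1, (2|41)=+1; (−1)^{0·2·20}·(-1)^2·(+1)^0 = +1.
v=3: a=3^3·(≡2), b=3^2·(≡1) mod 3; (2|3)=-1, (1|3)=+1; (−1)^{3·2·1}·(-1)^2·(+1)^3 = +1.
v=7: a=7^1·(≡2), b=7^1·(≡4) mod 7; (2|7)=+1, (4|7)=+1; (−1)^{1·1·3}·(+1)^1·(+1)^1 = -1.
v=11: a=11^1·(≡4), b=11^1·(≡5) mod 11; (4|11)=+1, (5|11)=+1; (−1)^{1·1·5}·(+1)^1·(+1)^1 = -1.
v=5: a=5^6·(≡4), b=5^4·(≡3) mod 5; (4|5)=+1, (3|5)=-1; (−1)^{6·4·2}·(+1)^4·(-1)^6 = +1.
v=2: v_2(a)=-20, v_2(b)=-23; units ≡ 3, 1 (mod 8); ε·ε+αω+βω = 1·0+-20·0+-23·1 ≡ 1  ⇒  (a,b)_2 = -1.
v=37: a=37^1·(≡14), b=37^1·(≡2) mod 37; (14|37)=-1, (2|37)=-1; (−1)^{1·1·18}·(-1)^1·(-1)^1 = +1.
v=23: a=23^3·(≡16), b=23^2·(≡7) mod 23; (16|23)=+1, (7|23)=-1; (−1)^{3·2·11}·(+1)^2·(-1)^3 = -1.
v=∞: -196581 < 0 and 5698 > 0  ⇒  (a,b)_∞ = +1.
Ram(-196581, 5698) = {2, 7, 11, 23}; no ℚ_2-point on the conic.

[2, 7, 11, 23]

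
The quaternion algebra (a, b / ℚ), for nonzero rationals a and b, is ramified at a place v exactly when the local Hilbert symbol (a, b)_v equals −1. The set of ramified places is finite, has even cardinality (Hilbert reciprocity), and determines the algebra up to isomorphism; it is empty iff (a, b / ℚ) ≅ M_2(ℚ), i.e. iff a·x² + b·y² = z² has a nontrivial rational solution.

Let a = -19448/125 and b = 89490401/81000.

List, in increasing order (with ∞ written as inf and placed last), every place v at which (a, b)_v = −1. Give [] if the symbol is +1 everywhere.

[13, 17]

Mod squares: a ≡ -24310, b ≡ 10010. Check v ∈ {∞, 2, 3, 5, 7, 11, 13, 17, 23}.
v=7: a=7^0·(≡2), b=7^1·(≡4) mod 7; (2|7)=+1, (4|7)=+1; (−1)^{0·1·3}·(+1)^1·(+1)^0 = +1.
v=23: a=23^0·(≡1), b=23^2·(≡7) mod 23; (1|23)=+1, (7|23)=-1; (−1)^{0·2·11}·(+1)^2·(-1)^0 = +1.
v=2: v_2(a)=3, v_2(b)=-3; units ≡ 5, 5 (mod 8); ε·ε+αω+βω = 0·0+3·1+-3·1 ≡ 0  ⇒  (a,b)_2 = +1.
v=13: a=13^1·(≡8), b=13^3·(≡3) mod 13; (8|13)=-1, (3|13)=+1; (−1)^{1·3·6}·(-1)^3·(+1)^1 = -1.
v=17: a=17^1·(≡2), b=17^0·(≡6) mod 17; (2|17)=+1, (6|17)=-1; (−1)^{1·0·8}·(+1)^0·(-1)^1 = -1.
v=∞: -24310 < 0 and 10010 > 0  ⇒  (a,b)_∞ = +1.
v=5: a=5^-3·(≡2), b=5^-3·(≡2) mod 5; (2|5)=-1, (2|5)=-1; (−1)^{-3·-3·2}·(-1)^-3·(-1)^-3 = +1.
v=11: a=11^1·(≡9), b=11^1·(≡8) mod 11; (9|11)=+1, (8|11)=-1; (−1)^{1·1·5}·(+1)^1·(-1)^1 = +1.
v=3: a=3^0·(≡2), b=3^-4·(≡2) mod 3; (2|3)=-1, (2|3)=-1; (−1)^{0·-4·1}·(-1)^-4·(-1)^0 = +1.
|Ram(-24310, 10010)| = 2, even; anisotropic at {13, 17}.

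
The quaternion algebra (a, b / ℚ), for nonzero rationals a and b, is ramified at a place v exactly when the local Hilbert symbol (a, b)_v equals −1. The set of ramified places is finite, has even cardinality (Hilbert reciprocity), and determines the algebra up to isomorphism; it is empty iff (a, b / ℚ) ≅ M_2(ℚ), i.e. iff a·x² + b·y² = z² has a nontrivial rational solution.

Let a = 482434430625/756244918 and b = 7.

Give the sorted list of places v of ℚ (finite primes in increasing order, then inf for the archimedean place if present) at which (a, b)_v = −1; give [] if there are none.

[2, 11]

(a, b) ≡ (22, 7) mod (ℚ^×)²; places V = {2, 3, 5, 7, 11, 13, 41, ∞}.
(a,b)_41: α=-2, u≡14; β=0, v≡7 (mod 41); (14|41)=-1, (7|41)=-1; sign (−1)^0·-1^0·-1^-2 = +1.
(a,b)_2: α=-1, β=0; u≡3, v≡7 (mod 8); ε(u)ε(v)=1·1, αω(v)=-1·0, βω(u)=0·1; sum ≡ 1  ⇒  -1.
(a,b)_11: α=-3, u≡8; β=0, v≡7 (mod 11); (8|11)=-1, (7|11)=-1; sign (−1)^0·-1^0·-1^-3 = -1.
(a,b)_3: α=8, u≡1; β=0, v≡1 (mod 3); (1|3)=+1, (1|3)=+1; sign (−1)^0·+1^0·+1^8 = +1.
(a,b)_5: α=4, u≡3; β=0, v≡2 (mod 5); (3|5)=-1, (2|5)=-1; sign (−1)^0·-1^0·-1^4 = +1.
(a,b)_7: α=6, u≡2; β=1, v≡1 (mod 7); (2|7)=+1, (1|7)=+1; sign (−1)^0·+1^1·+1^6 = +1.
(a,b)_∞: sgn(22)=+, sgn(7)=+, so +1.
(a,b)_13: α=-2, u≡4; β=0, v≡7 (mod 13); (4|13)=+1, (7|13)=-1; sign (−1)^0·+1^0·-1^-2 = +1.
Ram(22, 7) = {2, 11}; no ℚ_2-point on the conic.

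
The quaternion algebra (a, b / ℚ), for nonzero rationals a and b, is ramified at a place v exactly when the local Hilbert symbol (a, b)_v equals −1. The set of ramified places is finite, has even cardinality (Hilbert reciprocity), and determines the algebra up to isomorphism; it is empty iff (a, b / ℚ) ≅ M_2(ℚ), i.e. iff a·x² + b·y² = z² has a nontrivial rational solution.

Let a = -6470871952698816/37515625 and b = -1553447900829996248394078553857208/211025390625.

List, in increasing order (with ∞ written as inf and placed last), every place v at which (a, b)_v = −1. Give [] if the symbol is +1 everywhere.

[3, 11, 13, inf]

(a, b) ≡ (-1599, -26158) mod (ℚ^×)²; places V = {2, 3, 5, 7, 11, 13, 23, 29, 41, 47, ∞}.
(a,b)_∞: sgn(-1599)=−, sgn(-26158)=−, so -1.
(a,b)_11: α=0, u≡2; β=1, v≡9 (mod 11); (2|11)=-1, (9|11)=+1; sign (−1)^0·-1^1·+1^0 = -1.
(a,b)_3: α=1, u≡1; β=-2, v≡2 (mod 3); (1|3)=+1, (2|3)=-1; sign (−1)^0·+1^-2·-1^1 = -1.
(a,b)_23: α=2, u≡15; β=4, v≡16 (mod 23); (15|23)=-1, (16|23)=+1; sign (−1)^0·-1^4·+1^2 = +1.
(a,b)_29: α=4, u≡4; β=9, v≡27 (mod 29); (4|29)=+1, (27|29)=-1; sign (−1)^0·+1^9·-1^4 = +1.
(a,b)_41: α=1, u≡18; β=3, v≡31 (mod 41); (18|41)=+1, (31|41)=+1; sign (−1)^0·+1^3·+1^1 = +1.
(a,b)_5: α=-6, u≡4; β=-10, v≡3 (mod 5); (4|5)=+1, (3|5)=-1; sign (−1)^0·+1^-10·-1^-6 = +1.
(a,b)_13: α=3, u≡8; β=4, v≡11 (mod 13); (8|13)=-1, (11|13)=-1; sign (−1)^0·-1^4·-1^3 = -1.
(a,b)_47: α=0, u≡39; β=2, v≡8 (mod 47); (39|47)=-1, (8|47)=+1; sign (−1)^0·-1^2·+1^0 = +1.
(a,b)_2: α=6, β=3; u≡1, v≡1 (mod 8); ε(u)ε(v)=0·0, αω(v)=6·0, βω(u)=3·0; sum ≡ 0  ⇒  +1.
(a,b)_7: α=-4, u≡2; β=-4, v≡1 (mod 7); (2|7)=+1, (1|7)=+1; sign (−1)^0·+1^-4·+1^-4 = +1.
Ram(-1599, -26158) = {3, 11, 13, ∞}; no ℚ_3-point on the conic.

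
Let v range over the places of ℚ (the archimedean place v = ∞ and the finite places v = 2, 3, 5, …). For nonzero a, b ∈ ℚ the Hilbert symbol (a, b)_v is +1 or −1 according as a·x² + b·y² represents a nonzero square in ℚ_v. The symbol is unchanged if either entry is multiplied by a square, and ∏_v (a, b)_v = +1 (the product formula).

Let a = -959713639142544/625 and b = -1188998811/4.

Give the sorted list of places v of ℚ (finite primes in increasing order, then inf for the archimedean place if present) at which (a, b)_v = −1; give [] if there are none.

Mod squares: a ≡ -481, b ≡ -132110979. Check v ∈ {∞, 2, 3, 5, 7, 11, 13, 29, 37, 41}.
v=2: v_2(a)=4, v_2(b)=-2; units ≡ 7, 5 (mod 8); ε·ε+αω+βω = 1·0+4·1+-2·0 ≡ 0  ⇒  (a,b)_2 = +1.
v=13: a=13^1·(≡6), b=13^1·(≡10) mod 13; (6|13)=-1, (10|13)=+1; (−1)^{1·1·6}·(-1)^1·(+1)^1 = -1.
v=5: a=5^-4·(≡1), b=5^0·(≡1) mod 5; (1|5)=+1, (1|5)=+1; (−1)^{-4·0·2}·(+1)^0·(+1)^-4 = +1.
v=∞: -481 < 0 and -132110979 < 0  ⇒  (a,b)_∞ = -1.
v=29: a=29^2·(≡21), b=29^1·(≡24) mod 29; (21|29)=-1, (24|29)=+1; (−1)^{2·1·14}·(-1)^1·(+1)^2 = -1.
v=3: a=3^6·(≡2), b=3^3·(≡1) mod 3; (2|3)=-1, (1|3)=+1; (−1)^{6·3·1}·(-1)^3·(+1)^6 = -1.
v=41: a=41^2·(≡19), b=41^1·(≡27) mod 41; (19|41)=-1, (27|41)=-1; (−1)^{2·1·20}·(-1)^1·(-1)^2 = -1.
v=11: a=11^2·(≡5), b=11^1·(≡7) mod 11; (5|11)=+1, (7|11)=-1; (−1)^{2·1·5}·(+1)^1·(-1)^2 = +1.
v=37: a=37^1·(≡5), b=37^1·(≡25) mod 37; (5|37)=-1, (25|37)=+1; (−1)^{1·1·18}·(-1)^1·(+1)^1 = -1.
v=7: a=7^0·(≡4), b=7^1·(≡2) mod 7; (4|7)=+1, (2|7)=+1; (−1)^{0·1·3}·(+1)^1·(+1)^0 = +1.
|Ram(-481, -132110979)| = 6, even; anisotropic at {3, 13, 29, 37, 41, ∞}.

[3, 13, 29, 37, 41, inf]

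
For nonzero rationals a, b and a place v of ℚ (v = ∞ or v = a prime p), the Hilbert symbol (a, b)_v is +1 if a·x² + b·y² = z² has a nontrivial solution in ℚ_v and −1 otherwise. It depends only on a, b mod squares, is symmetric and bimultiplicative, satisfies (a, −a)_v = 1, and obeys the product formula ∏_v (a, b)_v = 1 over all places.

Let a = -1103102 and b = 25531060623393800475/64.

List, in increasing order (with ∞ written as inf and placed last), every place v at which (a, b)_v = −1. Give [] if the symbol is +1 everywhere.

[2, 13]

(a, b) ≡ (-1103102, 19019) mod (ℚ^×)²; places V = {2, 3, 5, 7, 11, 13, 19, 29, 31, ∞}.
(a,b)_13: α=1, u≡10; β=3, v≡5 (mod 13); (10|13)=+1, (5|13)=-1; sign (−1)^0·+1^3·-1^1 = -1.
(a,b)_2: α=1, β=-6; u≡1, v≡3 (mod 8); ε(u)ε(v)=0·1, αω(v)=1·1, βω(u)=-6·0; sum ≡ 1  ⇒  -1.
(a,b)_31: α=0, u≡2; β=2, v≡7 (mod 31); (2|31)=+1, (7|31)=+1; sign (−1)^0·+1^2·+1^0 = +1.
(a,b)_11: α=1, u≡5; β=3, v≡8 (mod 11); (5|11)=+1, (8|11)=-1; sign (−1)^1·+1^3·-1^1 = +1.
(a,b)_29: α=1, u≡10; β=2, v≡5 (mod 29); (10|29)=-1, (5|29)=+1; sign (−1)^0·-1^2·+1^1 = +1.
(a,b)_5: α=0, u≡3; β=2, v≡1 (mod 5); (3|5)=-1, (1|5)=+1; sign (−1)^0·-1^2·+1^0 = +1.
(a,b)_∞: sgn(-1103102)=−, sgn(19019)=+, so +1.
(a,b)_7: α=1, u≡5; β=1, v≡2 (mod 7); (5|7)=-1, (2|7)=+1; sign (−1)^1·-1^1·+1^1 = +1.
(a,b)_3: α=0, u≡1; β=2, v≡2 (mod 3); (1|3)=+1, (2|3)=-1; sign (−1)^0·+1^2·-1^0 = +1.
(a,b)_19: α=1, u≡6; β=3, v≡15 (mod 19); (6|19)=+1, (15|19)=-1; sign (−1)^1·+1^3·-1^1 = +1.
(-1103102, 19019 / ℚ) ramifies at {2, 13}: a division algebra.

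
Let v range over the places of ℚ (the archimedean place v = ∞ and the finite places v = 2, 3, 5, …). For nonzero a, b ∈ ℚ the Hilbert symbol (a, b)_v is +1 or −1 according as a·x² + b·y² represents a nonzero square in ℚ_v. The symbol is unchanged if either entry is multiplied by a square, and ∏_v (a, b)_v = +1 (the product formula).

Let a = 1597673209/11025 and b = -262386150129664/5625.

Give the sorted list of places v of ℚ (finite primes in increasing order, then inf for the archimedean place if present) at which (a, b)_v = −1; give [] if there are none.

(a, b) ≡ (19129, -799) mod (ℚ^×)²; places V = {2, 3, 5, 7, 11, 17, 37, 47, ∞}.
(a,b)_5: α=-2, u≡4; β=-4, v≡4 (mod 5); (4|5)=+1, (4|5)=+1; sign (−1)^0·+1^-4·+1^-2 = +1.
(a,b)_∞: sgn(19129)=+, sgn(-799)=−, so +1.
(a,b)_3: α=-2, u≡1; β=-2, v≡2 (mod 3); (1|3)=+1, (2|3)=-1; sign (−1)^0·+1^-2·-1^-2 = +1.
(a,b)_7: α=-2, u≡6; β=0, v≡5 (mod 7); (6|7)=-1, (5|7)=-1; sign (−1)^0·-1^0·-1^-2 = +1.
(a,b)_2: α=0, β=14; u≡1, v≡1 (mod 8); ε(u)ε(v)=0·0, αω(v)=0·0, βω(u)=14·0; sum ≡ 0  ⇒  +1.
(a,b)_11: α=1, u≡3; β=4, v≡3 (mod 11); (3|11)=+1, (3|11)=+1; sign (−1)^0·+1^4·+1^1 = +1.
(a,b)_37: α=1, u≡12; β=2, v≡8 (mod 37); (12|37)=+1, (8|37)=-1; sign (−1)^0·+1^2·-1^1 = -1.
(a,b)_17: α=4, u≡8; β=1, v≡16 (mod 17); (8|17)=+1, (16|17)=+1; sign (−1)^0·+1^1·+1^4 = +1.
(a,b)_47: α=1, u≡11; β=1, v≡20 (mod 47); (11|47)=-1, (20|47)=-1; sign (−1)^1·-1^1·-1^1 = -1.
Ram(19129, -799) = {37, 47}; no ℚ_37-point on the conic.

[37, 47]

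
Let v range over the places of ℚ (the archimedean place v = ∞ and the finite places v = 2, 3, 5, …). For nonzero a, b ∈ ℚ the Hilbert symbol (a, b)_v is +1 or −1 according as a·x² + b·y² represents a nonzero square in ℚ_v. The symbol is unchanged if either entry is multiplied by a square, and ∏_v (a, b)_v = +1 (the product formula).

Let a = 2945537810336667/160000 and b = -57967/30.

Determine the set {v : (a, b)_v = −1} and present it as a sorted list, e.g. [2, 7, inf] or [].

[5, 7, 13, 19]

Mod squares: a ≡ 5187, b ≡ -210. Check v ∈ {∞, 2, 3, 5, 7, 13, 19}.
v=∞: 5187 > 0 and -210 < 0  ⇒  (a,b)_∞ = +1.
v=13: a=13^7·(≡12), b=13^2·(≡2) mod 13; (12|13)=+1, (2|13)=-1; (−1)^{7·2·6}·(+1)^2·(-1)^7 = -1.
v=3: a=3^1·(≡1), b=3^-1·(≡2) mod 3; (1|3)=+1, (2|3)=-1; (−1)^{1·-1·1}·(+1)^-1·(-1)^1 = +1.
v=2: v_2(a)=-8, v_2(b)=-1; units ≡ 3, 7 (mod 8); ε·ε+αω+βω = 1·1+-8·0+-1·1 ≡ 0  ⇒  (a,b)_2 = +1.
v=5: a=5^-4·(≡2), b=5^-1·(≡3) mod 5; (2|5)=-1, (3|5)=-1; (−1)^{-4·-1·2}·(-1)^-1·(-1)^-4 = -1.
v=7: a=7^7·(≡6), b=7^3·(≡3) mod 7; (6|7)=-1, (3|7)=-1; (−1)^{7·3·3}·(-1)^3·(-1)^7 = -1.
v=19: a=19^1·(≡1), b=19^0·(≡14) mod 19; (1|19)=+1, (14|19)=-1; (−1)^{1·0·9}·(+1)^0·(-1)^1 = -1.
|Ram(5187, -210)| = 4, even; anisotropic at {5, 7, 13, 19}.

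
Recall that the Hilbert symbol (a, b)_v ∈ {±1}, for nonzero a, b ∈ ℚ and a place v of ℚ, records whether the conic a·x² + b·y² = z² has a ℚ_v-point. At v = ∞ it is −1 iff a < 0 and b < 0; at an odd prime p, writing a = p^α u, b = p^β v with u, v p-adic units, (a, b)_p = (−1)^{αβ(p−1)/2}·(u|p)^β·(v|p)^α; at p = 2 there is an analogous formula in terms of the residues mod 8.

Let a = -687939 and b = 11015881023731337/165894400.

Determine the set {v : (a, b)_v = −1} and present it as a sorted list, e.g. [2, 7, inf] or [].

(a, b) ≡ (-687939, 34376737) mod (ℚ^×)²; places V = {2, 3, 5, 7, 13, 17, 23, 31, 37, 41, 43, 47, ∞}.
(a,b)_37: α=0, u≡2; β=1, v≡14 (mod 37); (2|37)=-1, (14|37)=-1; sign (−1)^0·-1^1·-1^0 = -1.
(a,b)_2: α=0, β=-8; u≡5, v≡1 (mod 8); ε(u)ε(v)=0·0, αω(v)=0·0, βω(u)=-8·1; sum ≡ 0  ⇒  +1.
(a,b)_23: α=0, u≡14; β=-2, v≡22 (mod 23); (14|23)=-1, (22|23)=-1; sign (−1)^0·-1^-2·-1^0 = +1.
(a,b)_7: α=1, u≡3; β=-2, v≡5 (mod 7); (3|7)=-1, (5|7)=-1; sign (−1)^0·-1^-2·-1^1 = -1.
(a,b)_17: α=1, u≡10; β=3, v≡14 (mod 17); (10|17)=-1, (14|17)=-1; sign (−1)^0·-1^3·-1^1 = +1.
(a,b)_5: α=0, u≡1; β=-2, v≡2 (mod 5); (1|5)=+1, (2|5)=-1; sign (−1)^0·+1^-2·-1^0 = +1.
(a,b)_43: α=0, u≡18; β=1, v≡39 (mod 43); (18|43)=-1, (39|43)=-1; sign (−1)^0·-1^1·-1^0 = -1.
(a,b)_41: α=1, u≡31; β=1, v≡27 (mod 41); (31|41)=+1, (27|41)=-1; sign (−1)^0·+1^1·-1^1 = -1.
(a,b)_13: α=0, u≡8; β=2, v≡2 (mod 13); (8|13)=-1, (2|13)=-1; sign (−1)^0·-1^2·-1^0 = +1.
(a,b)_31: α=0, u≡13; β=1, v≡17 (mod 31); (13|31)=-1, (17|31)=-1; sign (−1)^0·-1^1·-1^0 = -1.
(a,b)_47: α=1, u≡27; β=0, v≡20 (mod 47); (27|47)=+1, (20|47)=-1; sign (−1)^0·+1^0·-1^1 = -1.
(a,b)_∞: sgn(-687939)=−, sgn(34376737)=+, so +1.
(a,b)_3: α=1, u≡1; β=8, v≡1 (mod 3); (1|3)=+1, (1|3)=+1; sign (−1)^0·+1^8·+1^1 = +1.
(-687939, 34376737 / ℚ) ramifies at {7, 31, 37, 41, 43, 47}: a division algebra.

[7, 31, 37, 41, 43, 47]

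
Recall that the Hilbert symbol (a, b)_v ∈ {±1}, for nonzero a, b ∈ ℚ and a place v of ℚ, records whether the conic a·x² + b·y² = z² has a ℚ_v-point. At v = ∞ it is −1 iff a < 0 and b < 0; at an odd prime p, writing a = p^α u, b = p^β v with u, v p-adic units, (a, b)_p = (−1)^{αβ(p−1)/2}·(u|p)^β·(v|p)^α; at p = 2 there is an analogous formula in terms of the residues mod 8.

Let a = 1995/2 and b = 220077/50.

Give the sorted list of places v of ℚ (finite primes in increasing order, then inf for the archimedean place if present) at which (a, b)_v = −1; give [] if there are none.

(a, b) ≡ (3990, 5434) mod (ℚ^×)²; places V = {2, 3, 5, 7, 11, 13, 19, ∞}.
(a,b)_11: α=0, u≡2; β=1, v≡7 (mod 11); (2|11)=-1, (7|11)=-1; sign (−1)^0·-1^1·-1^0 = -1.
(a,b)_5: α=1, u≡2; β=-2, v≡1 (mod 5); (2|5)=-1, (1|5)=+1; sign (−1)^0·-1^-2·+1^1 = +1.
(a,b)_19: α=1, u≡5; β=1, v≡1 (mod 19); (5|19)=+1, (1|19)=+1; sign (−1)^1·+1^1·+1^1 = -1.
(a,b)_2: α=-1, β=-1; u≡3, v≡5 (mod 8); ε(u)ε(v)=1·0, αω(v)=-1·1, βω(u)=-1·1; sum ≡ 0  ⇒  +1.
(a,b)_7: α=1, u≡6; β=0, v≡4 (mod 7); (6|7)=-1, (4|7)=+1; sign (−1)^0·-1^0·+1^1 = +1.
(a,b)_∞: sgn(3990)=+, sgn(5434)=+, so +1.
(a,b)_3: α=1, u≡1; β=4, v≡1 (mod 3); (1|3)=+1, (1|3)=+1; sign (−1)^0·+1^4·+1^1 = +1.
(a,b)_13: α=0, u≡3; β=1, v≡5 (mod 13); (3|13)=+1, (5|13)=-1; sign (−1)^0·+1^1·-1^0 = +1.
(3990, 5434 / ℚ) ramifies at {11, 19}: a division algebra.

[11, 19]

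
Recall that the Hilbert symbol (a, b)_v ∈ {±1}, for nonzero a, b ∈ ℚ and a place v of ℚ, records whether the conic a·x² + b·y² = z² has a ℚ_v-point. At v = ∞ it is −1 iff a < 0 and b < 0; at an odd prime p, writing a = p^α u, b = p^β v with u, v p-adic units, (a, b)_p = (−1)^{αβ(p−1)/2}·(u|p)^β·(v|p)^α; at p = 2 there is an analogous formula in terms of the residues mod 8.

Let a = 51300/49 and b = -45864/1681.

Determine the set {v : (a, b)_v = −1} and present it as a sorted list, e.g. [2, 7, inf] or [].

(a, b) ≡ (57, -26) mod (ℚ^×)²; places V = {2, 3, 5, 7, 13, 19, 41, ∞}.
(a,b)_∞: sgn(57)=+, sgn(-26)=−, so +1.
(a,b)_2: α=2, β=3; u≡1, v≡3 (mod 8); ε(u)ε(v)=0·1, αω(v)=2·1, βω(u)=3·0; sum ≡ 0  ⇒  +1.
(a,b)_41: α=0, u≡37; β=-2, v≡15 (mod 41); (37|41)=+1, (15|41)=-1; sign (−1)^0·+1^-2·-1^0 = +1.
(a,b)_13: α=0, u≡8; β=1, v≡2 (mod 13); (8|13)=-1, (2|13)=-1; sign (−1)^0·-1^1·-1^0 = -1.
(a,b)_7: α=-2, u≡4; β=2, v≡2 (mod 7); (4|7)=+1, (2|7)=+1; sign (−1)^0·+1^2·+1^-2 = +1.
(a,b)_5: α=2, u≡3; β=0, v≡1 (mod 5); (3|5)=-1, (1|5)=+1; sign (−1)^0·-1^0·+1^2 = +1.
(a,b)_3: α=3, u≡1; β=2, v≡1 (mod 3); (1|3)=+1, (1|3)=+1; sign (−1)^0·+1^2·+1^3 = +1.
(a,b)_19: α=1, u≡14; β=0, v≡15 (mod 19); (14|19)=-1, (15|19)=-1; sign (−1)^0·-1^0·-1^1 = -1.
Ram(57, -26) = {13, 19}; no ℚ_13-point on the conic.

[13, 19]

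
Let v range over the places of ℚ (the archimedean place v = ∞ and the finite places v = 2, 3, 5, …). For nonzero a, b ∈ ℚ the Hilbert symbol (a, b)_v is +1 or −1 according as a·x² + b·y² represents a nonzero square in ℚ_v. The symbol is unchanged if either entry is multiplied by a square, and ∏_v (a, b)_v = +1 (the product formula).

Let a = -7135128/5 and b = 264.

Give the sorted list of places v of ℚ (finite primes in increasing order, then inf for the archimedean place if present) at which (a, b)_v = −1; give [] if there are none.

(a, b) ≡ (-910, 66) mod (ℚ^×)²; places V = {2, 3, 5, 7, 11, 13, ∞}.
(a,b)_3: α=4, u≡2; β=1, v≡1 (mod 3); (2|3)=-1, (1|3)=+1; sign (−1)^0·-1^1·+1^4 = -1.
(a,b)_5: α=-1, u≡2; β=0, v≡4 (mod 5); (2|5)=-1, (4|5)=+1; sign (−1)^0·-1^0·+1^-1 = +1.
(a,b)_∞: sgn(-910)=−, sgn(66)=+, so +1.
(a,b)_11: α=2, u≡5; β=1, v≡2 (mod 11); (5|11)=+1, (2|11)=-1; sign (−1)^0·+1^1·-1^2 = +1.
(a,b)_13: α=1, u≡6; β=0, v≡4 (mod 13); (6|13)=-1, (4|13)=+1; sign (−1)^0·-1^0·+1^1 = +1.
(a,b)_7: α=1, u≡3; β=0, v≡5 (mod 7); (3|7)=-1, (5|7)=-1; sign (−1)^0·-1^0·-1^1 = -1.
(a,b)_2: α=3, β=3; u≡1, v≡1 (mod 8); ε(u)ε(v)=0·0, αω(v)=3·0, βω(u)=3·0; sum ≡ 0  ⇒  +1.
(-910, 66 / ℚ) ramifies at {3, 7}: a division algebra.

[3, 7]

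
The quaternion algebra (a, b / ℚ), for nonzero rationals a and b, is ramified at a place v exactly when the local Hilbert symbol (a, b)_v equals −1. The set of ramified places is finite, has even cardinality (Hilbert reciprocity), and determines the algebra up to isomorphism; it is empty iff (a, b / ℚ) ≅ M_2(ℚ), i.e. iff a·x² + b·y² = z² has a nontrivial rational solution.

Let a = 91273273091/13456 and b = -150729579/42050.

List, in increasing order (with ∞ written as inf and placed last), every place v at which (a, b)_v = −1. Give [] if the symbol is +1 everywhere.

[2, 13]

Mod squares: a ≡ 11, b ≡ -182. Check v ∈ {∞, 2, 3, 5, 7, 11, 13, 29}.
v=29: a=29^-2·(≡10), b=29^-2·(≡17) mod 29; (10|29)=-1, (17|29)=-1; (−1)^{-2·-2·14}·(-1)^-2·(-1)^-2 = +1.
v=13: a=13^4·(≡6), b=13^3·(≡9) mod 13; (6|13)=-1, (9|13)=+1; (−1)^{4·3·6}·(-1)^3·(+1)^4 = -1.
v=5: a=5^0·(≡1), b=5^-2·(≡3) mod 5; (1|5)=+1, (3|5)=-1; (−1)^{0·-2·2}·(+1)^-2·(-1)^0 = +1.
v=11: a=11^3·(≡5), b=11^2·(≡5) mod 11; (5|11)=+1, (5|11)=+1; (−1)^{3·2·5}·(+1)^2·(+1)^3 = +1.
v=7: a=7^4·(≡4), b=7^1·(≡1) mod 7; (4|7)=+1, (1|7)=+1; (−1)^{4·1·3}·(+1)^1·(+1)^4 = +1.
v=∞: 11 > 0 and -182 < 0  ⇒  (a,b)_∞ = +1.
v=2: v_2(a)=-4, v_2(b)=-1; units ≡ 3, 5 (mod 8); ε·ε+αω+βω = 1·0+-4·1+-1·1 ≡ 1  ⇒  (a,b)_2 = -1.
v=3: a=3^0·(≡2), b=3^4·(≡1) mod 3; (2|3)=-1, (1|3)=+1; (−1)^{0·4·1}·(-1)^4·(+1)^0 = +1.
Ram(11, -182) = {2, 13}; no ℚ_2-point on the conic.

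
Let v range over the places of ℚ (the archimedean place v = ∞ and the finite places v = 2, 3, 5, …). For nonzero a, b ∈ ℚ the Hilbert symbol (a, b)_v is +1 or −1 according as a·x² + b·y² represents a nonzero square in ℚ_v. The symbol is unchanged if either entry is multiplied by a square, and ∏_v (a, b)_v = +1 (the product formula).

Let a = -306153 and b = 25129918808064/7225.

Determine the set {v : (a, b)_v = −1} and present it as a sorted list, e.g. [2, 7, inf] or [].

(a, b) ≡ (-34017, 609) mod (ℚ^×)²; places V = {2, 3, 5, 7, 17, 23, 29, ∞}.
(a,b)_23: α=1, u≡6; β=4, v≡11 (mod 23); (6|23)=+1, (11|23)=-1; sign (−1)^0·+1^4·-1^1 = -1.
(a,b)_5: α=0, u≡2; β=-2, v≡1 (mod 5); (2|5)=-1, (1|5)=+1; sign (−1)^0·-1^-2·+1^0 = +1.
(a,b)_3: α=3, u≡1; β=3, v≡2 (mod 3); (1|3)=+1, (2|3)=-1; sign (−1)^1·+1^3·-1^3 = +1.
(a,b)_7: α=0, u≡6; β=1, v≡6 (mod 7); (6|7)=-1, (6|7)=-1; sign (−1)^0·-1^1·-1^0 = -1.
(a,b)_2: α=0, β=14; u≡7, v≡1 (mod 8); ε(u)ε(v)=1·0, αω(v)=0·0, βω(u)=14·0; sum ≡ 0  ⇒  +1.
(a,b)_17: α=1, u≡11; β=-2, v≡3 (mod 17); (11|17)=-1, (3|17)=-1; sign (−1)^0·-1^-2·-1^1 = -1.
(a,b)_∞: sgn(-34017)=−, sgn(609)=+, so +1.
(a,b)_29: α=1, u≡28; β=1, v≡12 (mod 29); (28|29)=+1, (12|29)=-1; sign (−1)^0·+1^1·-1^1 = -1.
|Ram(-34017, 609)| = 4, even; anisotropic at {7, 17, 23, 29}.

[7, 17, 23, 29]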